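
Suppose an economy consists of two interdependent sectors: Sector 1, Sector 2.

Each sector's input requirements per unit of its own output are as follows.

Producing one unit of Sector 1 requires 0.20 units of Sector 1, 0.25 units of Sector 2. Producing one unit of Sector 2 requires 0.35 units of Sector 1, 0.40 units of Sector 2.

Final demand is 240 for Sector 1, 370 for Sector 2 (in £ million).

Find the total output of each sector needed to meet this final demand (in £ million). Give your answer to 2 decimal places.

x_1 = 696.82, x_2 = 907.01

I − A =
  [   0.80    -0.35]
  [  -0.25     0.60]
det(I−A) = (0.80)(0.60) − (-0.35)(-0.25) = 0.3925
adj(I−A) = [[0.60, 0.35], [0.25, 0.80]]
(I − A)⁻¹ = adj(I−A) / det(I−A) ≈
  [   1.5287     0.8917]
  [   0.6369     2.0382]
x = (I − A)⁻¹ d = adj(I−A)·d / det(I−A), with det(I−A) = 0.3925:
  x_1 = (0.60·240 + 0.35·370) / 0.3925 = 273.50 / 0.3925 ≈ 696.82
  x_2 = (0.25·240 + 0.80·370) / 0.3925 = 356.00 / 0.3925 ≈ 907.01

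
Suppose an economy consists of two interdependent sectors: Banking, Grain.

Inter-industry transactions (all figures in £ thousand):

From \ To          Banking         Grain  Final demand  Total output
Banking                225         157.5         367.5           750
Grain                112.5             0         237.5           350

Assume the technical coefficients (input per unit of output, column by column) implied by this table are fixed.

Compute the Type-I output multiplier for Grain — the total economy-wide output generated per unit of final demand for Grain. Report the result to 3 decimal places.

Technical coefficients a_ij = z_ij / X_j:
  a_BB = 225/750 = 0.30, a_GB = 112.5/750 = 0.15
  a_BG = 157.5/350 = 0.45, a_GG = 0/350 = 0.00
I − A =
  [   0.70    -0.45]
  [  -0.15     1.00]
det(I−A) = (0.70)(1.00) − (-0.45)(-0.15) = 0.6325
adj(I−A) = [[1.00, 0.45], [0.15, 0.70]]
(I − A)⁻¹ = adj(I−A) / det(I−A) ≈
  [   1.5810     0.7115]
  [   0.2372     1.1067]
The output multiplier for sector j is the column-j sum of the Leontief inverse (I − A)⁻¹ = adj(I−A) / det(I−A).
Column G of adj(I−A): (0.45, 0.70); det(I−A) = 0.6325.
m_G = (0.45 + 0.70) / 0.6325 = 1.15 / 0.6325 ≈ 1.818.

m_G = 1.818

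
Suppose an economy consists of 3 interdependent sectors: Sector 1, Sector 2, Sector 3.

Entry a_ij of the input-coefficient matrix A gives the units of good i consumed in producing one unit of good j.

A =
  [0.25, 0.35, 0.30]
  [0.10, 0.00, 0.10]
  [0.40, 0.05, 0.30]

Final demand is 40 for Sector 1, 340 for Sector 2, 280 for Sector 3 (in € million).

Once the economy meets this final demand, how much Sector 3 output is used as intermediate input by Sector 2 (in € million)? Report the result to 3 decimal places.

z_32 = 23.737

I − A =
  [   0.75    -0.35    -0.30]
  [  -0.10     1.00    -0.10]
  [  -0.40    -0.05     0.70]
Cofactors of I−A, C_ij = (−1)^(i+j)·(minor ij) (rows/columns in the sector order above):
  C_11 = (1.00)(0.70) − (-0.10)(-0.05) = 0.6950
  C_12 = −[(-0.10)(0.70) − (-0.10)(-0.40)] = 0.1100
  C_13 = (-0.10)(-0.05) − (1.00)(-0.40) = 0.4050
  C_21 = −[(-0.35)(0.70) − (-0.30)(-0.05)] = 0.2600
  C_22 = (0.75)(0.70) − (-0.30)(-0.40) = 0.4050
  C_23 = −[(0.75)(-0.05) − (-0.35)(-0.40)] = 0.1775
  C_31 = (-0.35)(-0.10) − (-0.30)(1.00) = 0.3350
  C_32 = −[(0.75)(-0.10) − (-0.30)(-0.10)] = 0.1050
  C_33 = (0.75)(1.00) − (-0.35)(-0.10) = 0.7150
det(I−A) = Σ_j (I−A)_1j·C_1j = (0.75)(0.6950) + (-0.35)(0.1100) + (-0.30)(0.4050) = 0.36125
adj(I−A) = Cᵀ =
  [ 0.6950   0.2600   0.3350]
  [ 0.1100   0.4050   0.1050]
  [ 0.4050   0.1775   0.7150]
(I − A)⁻¹ = adj(I−A) / det(I−A) ≈
  [   1.9239     0.7197     0.9273]
  [   0.3045     1.1211     0.2907]
  [   1.1211     0.4913     1.9792]
First solve x = (I − A)⁻¹ d = adj(I−A)·d / det(I−A); in particular x_2 = (0.1100·40 + 0.4050·340 + 0.1050·280) / 0.36125 = 171.50 / 0.36125 ≈ 474.74048.
Intermediate flow from 3 to 2: z_32 = a_32 · x_2 = 0.05 × 171.50 / 0.36125 = 8.575 / 0.36125 ≈ 23.737.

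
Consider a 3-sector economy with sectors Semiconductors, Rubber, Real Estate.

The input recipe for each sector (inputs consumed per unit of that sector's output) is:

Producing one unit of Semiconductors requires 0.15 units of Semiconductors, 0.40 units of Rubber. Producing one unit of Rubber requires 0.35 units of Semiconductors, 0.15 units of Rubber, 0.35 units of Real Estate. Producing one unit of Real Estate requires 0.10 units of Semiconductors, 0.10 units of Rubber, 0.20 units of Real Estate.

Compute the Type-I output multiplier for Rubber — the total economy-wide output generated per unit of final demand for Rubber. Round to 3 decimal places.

m_2 = 3.061

I − A =
  [   0.85    -0.35    -0.10]
  [  -0.40     0.85    -0.10]
  [   0.00    -0.35     0.80]
Cofactors of I−A, C_ij = (−1)^(i+j)·(minor ij) (rows/columns in the sector order above):
  C_11 = (0.85)(0.80) − (-0.10)(-0.35) = 0.6450
  C_12 = −[(-0.40)(0.80) − (-0.10)(0.00)] = 0.3200
  C_13 = (-0.40)(-0.35) − (0.85)(0.00) = 0.1400
  C_21 = −[(-0.35)(0.80) − (-0.10)(-0.35)] = 0.3150
  C_22 = (0.85)(0.80) − (-0.10)(0.00) = 0.6800
  C_23 = −[(0.85)(-0.35) − (-0.35)(0.00)] = 0.2975
  C_31 = (-0.35)(-0.10) − (-0.10)(0.85) = 0.1200
  C_32 = −[(0.85)(-0.10) − (-0.10)(-0.40)] = 0.1250
  C_33 = (0.85)(0.85) − (-0.35)(-0.40) = 0.5825
det(I−A) = Σ_j (I−A)_1j·C_1j = (0.85)(0.6450) + (-0.35)(0.3200) + (-0.10)(0.1400) = 0.42225
adj(I−A) = Cᵀ =
  [ 0.6450   0.3150   0.1200]
  [ 0.3200   0.6800   0.1250]
  [ 0.1400   0.2975   0.5825]
(I − A)⁻¹ = adj(I−A) / det(I−A) ≈
  [   1.5275     0.7460     0.2842]
  [   0.7578     1.6104     0.2960]
  [   0.3316     0.7046     1.3795]
The output multiplier for sector j is the column-j sum of the Leontief inverse (I − A)⁻¹ = adj(I−A) / det(I−A).
Column 2 of adj(I−A): (0.3150, 0.6800, 0.2975); det(I−A) = 0.42225.
m_2 = (0.3150 + 0.6800 + 0.2975) / 0.42225 = 1.2925 / 0.42225 ≈ 3.061.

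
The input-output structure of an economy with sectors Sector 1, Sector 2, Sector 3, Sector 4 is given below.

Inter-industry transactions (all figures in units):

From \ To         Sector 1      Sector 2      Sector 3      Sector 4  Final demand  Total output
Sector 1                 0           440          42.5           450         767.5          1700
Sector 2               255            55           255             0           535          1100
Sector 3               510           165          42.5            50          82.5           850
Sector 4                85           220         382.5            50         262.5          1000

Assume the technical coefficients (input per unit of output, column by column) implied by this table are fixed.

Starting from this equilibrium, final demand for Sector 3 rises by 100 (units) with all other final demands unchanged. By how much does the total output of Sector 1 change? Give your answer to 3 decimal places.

Δx_1 = 64.628

Technical coefficients a_ij = z_ij / X_j:
  a_11 = 0/1700 = 0.00, a_21 = 255/1700 = 0.15, a_31 = 510/1700 = 0.30, a_41 = 85/1700 = 0.05
  a_12 = 440/1100 = 0.40, a_22 = 55/1100 = 0.05, a_32 = 165/1100 = 0.15, a_42 = 220/1100 = 0.20
  a_13 = 42.5/850 = 0.05, a_23 = 255/850 = 0.30, a_33 = 42.5/850 = 0.05, a_43 = 382.5/850 = 0.45
  a_14 = 450/1000 = 0.45, a_24 = 0/1000 = 0.00, a_34 = 50/1000 = 0.05, a_44 = 50/1000 = 0.05
I − A =
  [   1.00    -0.40    -0.05    -0.45]
  [  -0.15     0.95    -0.30     0.00]
  [  -0.30    -0.15     0.95    -0.05]
  [  -0.05    -0.20    -0.45     0.95]
Compute the cofactors C_ij = (−1)^(i+j)·(3×3 minor ij) of I−A; the adjugate is their transpose:
adj(I−A) = Cᵀ =
  [ 0.790250   0.475500   0.378500   0.394250]
  [ 0.218250   0.783500   0.315750   0.120000]
  [ 0.296000   0.291125   0.810625   0.182875]
  [ 0.227750   0.327875   0.470375   0.749125]
det(I−A) = Σ_j (I−A)_1j·C_1j = (1.00)(0.790250) + (-0.40)(0.218250) + (-0.05)(0.296000) + (-0.45)(0.227750) = 0.5856625
(I − A)⁻¹ = adj(I−A) / det(I−A) ≈
  [   1.3493     0.8119     0.6463     0.6732]
  [   0.3727     1.3378     0.5391     0.2049]
  [   0.5054     0.4971     1.3841     0.3123]
  [   0.3889     0.5598     0.8032     1.2791]
Δx = (I − A)⁻¹ Δd with Δd having +100 in the Sector 3 component and 0 elsewhere.
So Δx_1 = L_13 · (+100), where L_13 = adj(I−A)_13 / det(I−A) = 0.378500 / 0.5856625.
Δx_1 = 0.378500 × (+100) / 0.5856625 = 37.85 / 0.5856625 ≈ 64.628.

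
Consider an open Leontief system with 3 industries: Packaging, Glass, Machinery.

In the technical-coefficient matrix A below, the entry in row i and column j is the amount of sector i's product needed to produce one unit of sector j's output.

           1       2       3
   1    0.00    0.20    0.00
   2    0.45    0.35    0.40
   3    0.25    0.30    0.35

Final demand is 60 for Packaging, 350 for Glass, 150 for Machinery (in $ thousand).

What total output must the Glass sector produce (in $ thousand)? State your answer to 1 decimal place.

I − A =
  [   1.00    -0.20     0.00]
  [  -0.45     0.65    -0.40]
  [  -0.25    -0.30     0.65]
Cofactors of I−A, C_ij = (−1)^(i+j)·(minor ij) (rows/columns in the sector order above):
  C_11 = (0.65)(0.65) − (-0.40)(-0.30) = 0.3025
  C_12 = −[(-0.45)(0.65) − (-0.40)(-0.25)] = 0.3925
  C_13 = (-0.45)(-0.30) − (0.65)(-0.25) = 0.2975
  C_21 = −[(-0.20)(0.65) − (0.00)(-0.30)] = 0.1300
  C_22 = (1.00)(0.65) − (0.00)(-0.25) = 0.6500
  C_23 = −[(1.00)(-0.30) − (-0.20)(-0.25)] = 0.3500
  C_31 = (-0.20)(-0.40) − (0.00)(0.65) = 0.0800
  C_32 = −[(1.00)(-0.40) − (0.00)(-0.45)] = 0.4000
  C_33 = (1.00)(0.65) − (-0.20)(-0.45) = 0.5600
det(I−A) = Σ_j (I−A)_1j·C_1j = (1.00)(0.3025) + (-0.20)(0.3925) + (0.00)(0.2975) = 0.2240
adj(I−A) = Cᵀ =
  [ 0.3025   0.1300   0.0800]
  [ 0.3925   0.6500   0.4000]
  [ 0.2975   0.3500   0.5600]
(I − A)⁻¹ = adj(I−A) / det(I−A) ≈
  [   1.3504     0.5804     0.3571]
  [   1.7522     2.9018     1.7857]
  [   1.3281     1.5625     2.5000]
x = (I − A)⁻¹ d = adj(I−A)·d / det(I−A), with det(I−A) = 0.2240:
  x_1 = (0.3025·60 + 0.1300·350 + 0.0800·150) / 0.2240 = 75.65 / 0.2240 ≈ 337.7
  x_2 = (0.3925·60 + 0.6500·350 + 0.4000·150) / 0.2240 = 311.05 / 0.2240 ≈ 1388.6
  x_3 = (0.2975·60 + 0.3500·350 + 0.5600·150) / 0.2240 = 224.35 / 0.2240 ≈ 1001.6

x_2 = 1388.6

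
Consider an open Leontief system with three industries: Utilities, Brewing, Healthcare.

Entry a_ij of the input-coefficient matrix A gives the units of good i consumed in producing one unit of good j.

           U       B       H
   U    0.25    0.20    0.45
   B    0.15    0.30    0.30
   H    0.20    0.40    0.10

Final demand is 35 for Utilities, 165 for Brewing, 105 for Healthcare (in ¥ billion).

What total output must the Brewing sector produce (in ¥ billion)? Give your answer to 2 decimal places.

I − A =
  [   0.75    -0.20    -0.45]
  [  -0.15     0.70    -0.30]
  [  -0.20    -0.40     0.90]
Cofactors of I−A, C_ij = (−1)^(i+j)·(minor ij) (rows/columns in the sector order above):
  C_11 = (0.70)(0.90) − (-0.30)(-0.40) = 0.5100
  C_12 = −[(-0.15)(0.90) − (-0.30)(-0.20)] = 0.1950
  C_13 = (-0.15)(-0.40) − (0.70)(-0.20) = 0.2000
  C_21 = −[(-0.20)(0.90) − (-0.45)(-0.40)] = 0.3600
  C_22 = (0.75)(0.90) − (-0.45)(-0.20) = 0.5850
  C_23 = −[(0.75)(-0.40) − (-0.20)(-0.20)] = 0.3400
  C_31 = (-0.20)(-0.30) − (-0.45)(0.70) = 0.3750
  C_32 = −[(0.75)(-0.30) − (-0.45)(-0.15)] = 0.2925
  C_33 = (0.75)(0.70) − (-0.20)(-0.15) = 0.4950
det(I−A) = Σ_j (I−A)_1j·C_1j = (0.75)(0.5100) + (-0.20)(0.1950) + (-0.45)(0.2000) = 0.2535
adj(I−A) = Cᵀ =
  [ 0.5100   0.3600   0.3750]
  [ 0.1950   0.5850   0.2925]
  [ 0.2000   0.3400   0.4950]
(I − A)⁻¹ = adj(I−A) / det(I−A) ≈
  [   2.0118     1.4201     1.4793]
  [   0.7692     2.3077     1.1538]
  [   0.7890     1.3412     1.9527]
x = (I − A)⁻¹ d = adj(I−A)·d / det(I−A), with det(I−A) = 0.2535:
  x_U = (0.5100·35 + 0.3600·165 + 0.3750·105) / 0.2535 = 116.625 / 0.2535 ≈ 460.06
  x_B = (0.1950·35 + 0.5850·165 + 0.2925·105) / 0.2535 = 134.0625 / 0.2535 ≈ 528.85
  x_H = (0.2000·35 + 0.3400·165 + 0.4950·105) / 0.2535 = 115.075 / 0.2535 ≈ 453.94

x_B = 528.85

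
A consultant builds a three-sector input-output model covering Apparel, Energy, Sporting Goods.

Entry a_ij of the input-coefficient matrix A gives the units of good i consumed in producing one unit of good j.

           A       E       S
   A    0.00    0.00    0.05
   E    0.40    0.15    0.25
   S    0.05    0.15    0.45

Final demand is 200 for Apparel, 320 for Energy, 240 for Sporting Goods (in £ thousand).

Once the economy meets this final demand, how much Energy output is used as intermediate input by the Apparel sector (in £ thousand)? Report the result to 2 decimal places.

I − A =
  [   1.00     0.00    -0.05]
  [  -0.40     0.85    -0.25]
  [  -0.05    -0.15     0.55]
Cofactors of I−A, C_ij = (−1)^(i+j)·(minor ij) (rows/columns in the sector order above):
  C_11 = (0.85)(0.55) − (-0.25)(-0.15) = 0.4300
  C_12 = −[(-0.40)(0.55) − (-0.25)(-0.05)] = 0.2325
  C_13 = (-0.40)(-0.15) − (0.85)(-0.05) = 0.1025
  C_21 = −[(0.00)(0.55) − (-0.05)(-0.15)] = 0.0075
  C_22 = (1.00)(0.55) − (-0.05)(-0.05) = 0.5475
  C_23 = −[(1.00)(-0.15) − (0.00)(-0.05)] = 0.1500
  C_31 = (0.00)(-0.25) − (-0.05)(0.85) = 0.0425
  C_32 = −[(1.00)(-0.25) − (-0.05)(-0.40)] = 0.2700
  C_33 = (1.00)(0.85) − (0.00)(-0.40) = 0.8500
det(I−A) = Σ_j (I−A)_1j·C_1j = (1.00)(0.4300) + (0.00)(0.2325) + (-0.05)(0.1025) = 0.424875
adj(I−A) = Cᵀ =
  [ 0.4300   0.0075   0.0425]
  [ 0.2325   0.5475   0.2700]
  [ 0.1025   0.1500   0.8500]
(I − A)⁻¹ = adj(I−A) / det(I−A) ≈
  [   1.0121     0.0177     0.1000]
  [   0.5472     1.2886     0.6355]
  [   0.2412     0.3530     2.0006]
First solve x = (I − A)⁻¹ d = adj(I−A)·d / det(I−A); in particular x_A = (0.4300·200 + 0.0075·320 + 0.0425·240) / 0.424875 = 98.60 / 0.424875 ≈ 232.0683.
Intermediate flow from E to A: z_EA = a_EA · x_A = 0.40 × 98.60 / 0.424875 = 39.44 / 0.424875 ≈ 92.83.

z_EA = 92.83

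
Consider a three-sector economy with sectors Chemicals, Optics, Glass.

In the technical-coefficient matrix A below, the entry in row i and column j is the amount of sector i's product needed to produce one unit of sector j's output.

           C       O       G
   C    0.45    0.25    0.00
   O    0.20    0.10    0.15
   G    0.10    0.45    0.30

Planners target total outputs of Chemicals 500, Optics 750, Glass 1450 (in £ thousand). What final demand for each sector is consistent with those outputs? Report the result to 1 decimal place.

I − A =
  [   0.55    -0.25     0.00]
  [  -0.20     0.90    -0.15]
  [  -0.10    -0.45     0.70]
d = (I − A) x:
  d_C = (+0.55)·500 + (-0.25)·750 + (+0.00)·1450 = 87.5
  d_O = (-0.20)·500 + (+0.90)·750 + (-0.15)·1450 = 357.5
  d_G = (-0.10)·500 + (-0.45)·750 + (+0.70)·1450 = 627.5

d_C = 87.5, d_O = 357.5, d_G = 627.5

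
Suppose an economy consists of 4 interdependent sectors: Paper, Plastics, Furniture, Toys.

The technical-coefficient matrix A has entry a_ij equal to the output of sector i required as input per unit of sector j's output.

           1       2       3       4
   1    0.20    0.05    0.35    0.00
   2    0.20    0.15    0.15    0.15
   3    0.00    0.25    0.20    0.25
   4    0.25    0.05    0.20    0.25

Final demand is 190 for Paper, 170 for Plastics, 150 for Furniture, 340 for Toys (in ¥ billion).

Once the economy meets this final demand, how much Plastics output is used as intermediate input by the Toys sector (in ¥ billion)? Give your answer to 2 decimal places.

I − A =
  [   0.80    -0.05    -0.35     0.00]
  [  -0.20     0.85    -0.15    -0.15]
  [   0.00    -0.25     0.80    -0.25]
  [  -0.25    -0.05    -0.20     0.75]
Compute the cofactors C_ij = (−1)^(i+j)·(3×3 minor ij) of I−A; the adjugate is their transpose:
adj(I−A) = Cᵀ =
  [ 0.424000   0.097500   0.227625   0.095375]
  [ 0.149375   0.418125   0.179625   0.143500]
  [ 0.102500   0.163125   0.494625   0.197500]
  [ 0.178625   0.103875   0.219750   0.488500]
det(I−A) = Σ_j (I−A)_1j·C_1j = (0.80)(0.424000) + (-0.05)(0.149375) + (-0.35)(0.102500) + (0.00)(0.178625) = 0.29585625
(I − A)⁻¹ = adj(I−A) / det(I−A) ≈
  [   1.4331     0.3296     0.7694     0.3224]
  [   0.5049     1.4133     0.6071     0.4850]
  [   0.3465     0.5514     1.6718     0.6676]
  [   0.6038     0.3511     0.7428     1.6511]
First solve x = (I − A)⁻¹ d = adj(I−A)·d / det(I−A); in particular x_4 = (0.178625·190 + 0.103875·170 + 0.219750·150 + 0.488500·340) / 0.29585625 = 250.65 / 0.29585625 ≈ 847.2020.
Intermediate flow from 2 to 4: z_24 = a_24 · x_4 = 0.15 × 250.65 / 0.29585625 = 37.5975 / 0.29585625 ≈ 127.08.

z_24 = 127.08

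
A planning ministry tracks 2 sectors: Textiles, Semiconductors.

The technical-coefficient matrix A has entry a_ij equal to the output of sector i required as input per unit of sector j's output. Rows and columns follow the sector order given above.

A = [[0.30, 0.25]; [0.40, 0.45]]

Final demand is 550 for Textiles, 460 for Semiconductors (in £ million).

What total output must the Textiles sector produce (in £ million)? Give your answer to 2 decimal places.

x_1 = 1464.91

I − A =
  [   0.70    -0.25]
  [  -0.40     0.55]
det(I−A) = (0.70)(0.55) − (-0.25)(-0.40) = 0.2850
adj(I−A) = [[0.55, 0.25], [0.40, 0.70]]
(I − A)⁻¹ = adj(I−A) / det(I−A) ≈
  [   1.9298     0.8772]
  [   1.4035     2.4561]
x = (I − A)⁻¹ d = adj(I−A)·d / det(I−A), with det(I−A) = 0.2850:
  x_1 = (0.55·550 + 0.25·460) / 0.2850 = 417.50 / 0.2850 ≈ 1464.91
  x_2 = (0.40·550 + 0.70·460) / 0.2850 = 542.00 / 0.2850 ≈ 1901.75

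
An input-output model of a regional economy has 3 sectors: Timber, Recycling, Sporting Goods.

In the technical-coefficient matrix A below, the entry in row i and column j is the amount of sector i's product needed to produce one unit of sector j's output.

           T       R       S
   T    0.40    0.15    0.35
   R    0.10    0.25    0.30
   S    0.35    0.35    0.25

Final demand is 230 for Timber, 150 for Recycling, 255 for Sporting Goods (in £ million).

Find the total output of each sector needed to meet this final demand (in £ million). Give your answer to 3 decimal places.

I − A =
  [   0.60    -0.15    -0.35]
  [  -0.10     0.75    -0.30]
  [  -0.35    -0.35     0.75]
Cofactors of I−A, C_ij = (−1)^(i+j)·(minor ij) (rows/columns in the sector order above):
  C_11 = (0.75)(0.75) − (-0.30)(-0.35) = 0.4575
  C_12 = −[(-0.10)(0.75) − (-0.30)(-0.35)] = 0.1800
  C_13 = (-0.10)(-0.35) − (0.75)(-0.35) = 0.2975
  C_21 = −[(-0.15)(0.75) − (-0.35)(-0.35)] = 0.2350
  C_22 = (0.60)(0.75) − (-0.35)(-0.35) = 0.3275
  C_23 = −[(0.60)(-0.35) − (-0.15)(-0.35)] = 0.2625
  C_31 = (-0.15)(-0.30) − (-0.35)(0.75) = 0.3075
  C_32 = −[(0.60)(-0.30) − (-0.35)(-0.10)] = 0.2150
  C_33 = (0.60)(0.75) − (-0.15)(-0.10) = 0.4350
det(I−A) = Σ_j (I−A)_1j·C_1j = (0.60)(0.4575) + (-0.15)(0.1800) + (-0.35)(0.2975) = 0.143375
adj(I−A) = Cᵀ =
  [ 0.4575   0.2350   0.3075]
  [ 0.1800   0.3275   0.2150]
  [ 0.2975   0.2625   0.4350]
(I − A)⁻¹ = adj(I−A) / det(I−A) ≈
  [   3.1909     1.6391     2.1447]
  [   1.2554     2.2842     1.4996]
  [   2.0750     1.8309     3.0340]
x = (I − A)⁻¹ d = adj(I−A)·d / det(I−A), with det(I−A) = 0.143375:
  x_T = (0.4575·230 + 0.2350·150 + 0.3075·255) / 0.143375 = 218.8875 / 0.143375 ≈ 1526.678
  x_R = (0.1800·230 + 0.3275·150 + 0.2150·255) / 0.143375 = 145.35 / 0.143375 ≈ 1013.775
  x_S = (0.2975·230 + 0.2625·150 + 0.4350·255) / 0.143375 = 218.725 / 0.143375 ≈ 1525.545

x_T = 1526.678, x_R = 1013.775, x_S = 1525.545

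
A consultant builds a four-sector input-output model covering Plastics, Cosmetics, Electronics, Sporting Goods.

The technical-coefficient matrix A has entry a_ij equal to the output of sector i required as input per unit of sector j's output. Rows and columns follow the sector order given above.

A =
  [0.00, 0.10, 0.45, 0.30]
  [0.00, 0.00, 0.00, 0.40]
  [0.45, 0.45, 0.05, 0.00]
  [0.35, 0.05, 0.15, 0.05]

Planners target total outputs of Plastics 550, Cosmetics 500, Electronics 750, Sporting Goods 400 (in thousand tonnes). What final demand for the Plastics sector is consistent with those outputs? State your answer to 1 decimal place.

d_P = 42.5

I − A =
  [   1.00    -0.10    -0.45    -0.30]
  [   0.00     1.00     0.00    -0.40]
  [  -0.45    -0.45     0.95     0.00]
  [  -0.35    -0.05    -0.15     0.95]
d = (I − A) x:
  d_P = (+1.00)·550 + (-0.10)·500 + (-0.45)·750 + (-0.30)·400 = 42.5
  d_C = (+0.00)·550 + (+1.00)·500 + (+0.00)·750 + (-0.40)·400 = 340.0
  d_E = (-0.45)·550 + (-0.45)·500 + (+0.95)·750 + (+0.00)·400 = 240.0
  d_S = (-0.35)·550 + (-0.05)·500 + (-0.15)·750 + (+0.95)·400 = 50.0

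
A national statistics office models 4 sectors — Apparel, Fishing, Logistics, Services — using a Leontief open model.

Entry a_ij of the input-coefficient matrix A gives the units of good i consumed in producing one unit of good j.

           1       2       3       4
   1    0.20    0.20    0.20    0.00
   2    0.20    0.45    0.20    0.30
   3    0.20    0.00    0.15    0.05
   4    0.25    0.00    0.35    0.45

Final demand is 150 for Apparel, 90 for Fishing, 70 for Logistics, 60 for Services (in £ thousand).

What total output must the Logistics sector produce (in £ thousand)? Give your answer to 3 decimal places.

I − A =
  [   0.80    -0.20    -0.20     0.00]
  [  -0.20     0.55    -0.20    -0.30]
  [  -0.20     0.00     0.85    -0.05]
  [  -0.25     0.00    -0.35     0.55]
Compute the cofactors C_ij = (−1)^(i+j)·(3×3 minor ij) of I−A; the adjugate is their transpose:
adj(I−A) = Cᵀ =
  [ 0.247500   0.090000   0.103500   0.058500]
  [ 0.199250   0.335500   0.209000   0.202000]
  [ 0.067375   0.024500   0.205000   0.032000]
  [ 0.155375   0.056500   0.177500   0.310000]
det(I−A) = Σ_j (I−A)_1j·C_1j = (0.80)(0.247500) + (-0.20)(0.199250) + (-0.20)(0.067375) + (0.00)(0.155375) = 0.144675
(I − A)⁻¹ = adj(I−A) / det(I−A) ≈
  [   1.7107     0.6221     0.7154     0.4044]
  [   1.3772     2.3190     1.4446     1.3962]
  [   0.4657     0.1693     1.4170     0.2212]
  [   1.0740     0.3905     1.2269     2.1427]
x = (I − A)⁻¹ d = adj(I−A)·d / det(I−A), with det(I−A) = 0.144675:
  x_1 = (0.247500·150 + 0.090000·90 + 0.103500·70 + 0.058500·60) / 0.144675 = 55.98 / 0.144675 ≈ 386.936
  x_2 = (0.199250·150 + 0.335500·90 + 0.209000·70 + 0.202000·60) / 0.144675 = 86.8325 / 0.144675 ≈ 600.190
  x_3 = (0.067375·150 + 0.024500·90 + 0.205000·70 + 0.032000·60) / 0.144675 = 28.58125 / 0.144675 ≈ 197.555
  x_4 = (0.155375·150 + 0.056500·90 + 0.177500·70 + 0.310000·60) / 0.144675 = 59.41625 / 0.144675 ≈ 410.688

x_3 = 197.555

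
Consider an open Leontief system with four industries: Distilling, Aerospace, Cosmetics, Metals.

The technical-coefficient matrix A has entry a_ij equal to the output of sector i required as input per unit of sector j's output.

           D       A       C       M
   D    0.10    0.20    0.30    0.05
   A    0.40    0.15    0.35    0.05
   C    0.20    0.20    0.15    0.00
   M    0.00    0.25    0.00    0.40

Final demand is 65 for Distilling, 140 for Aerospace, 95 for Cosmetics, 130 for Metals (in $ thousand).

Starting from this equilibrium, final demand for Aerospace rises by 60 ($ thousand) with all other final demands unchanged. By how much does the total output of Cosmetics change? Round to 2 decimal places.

I − A =
  [   0.90    -0.20    -0.30    -0.05]
  [  -0.40     0.85    -0.35    -0.05]
  [  -0.20    -0.20     0.85     0.00]
  [   0.00    -0.25     0.00     0.60]
Compute the cofactors C_ij = (−1)^(i+j)·(3×3 minor ij) of I−A; the adjugate is their transpose:
adj(I−A) = Cᵀ =
  [ 0.380875   0.148625   0.195625   0.044125]
  [ 0.246000   0.423000   0.261000   0.055750]
  [ 0.147500   0.134500   0.394750   0.023500]
  [ 0.102500   0.176250   0.108750   0.430250]
det(I−A) = Σ_j (I−A)_1j·C_1j = (0.90)(0.380875) + (-0.20)(0.246000) + (-0.30)(0.147500) + (-0.05)(0.102500) = 0.2442125
(I − A)⁻¹ = adj(I−A) / det(I−A) ≈
  [   1.5596     0.6086     0.8010     0.1807]
  [   1.0073     1.7321     1.0687     0.2283]
  [   0.6040     0.5507     1.6164     0.0962]
  [   0.4197     0.7217     0.4453     1.7618]
Δx = (I − A)⁻¹ Δd with Δd having +60 in the Aerospace component and 0 elsewhere.
So Δx_C = L_CA · (+60), where L_CA = adj(I−A)_CA / det(I−A) = 0.134500 / 0.2442125.
Δx_C = 0.134500 × (+60) / 0.2442125 = 8.07 / 0.2442125 ≈ 33.04.

Δx_C = 33.04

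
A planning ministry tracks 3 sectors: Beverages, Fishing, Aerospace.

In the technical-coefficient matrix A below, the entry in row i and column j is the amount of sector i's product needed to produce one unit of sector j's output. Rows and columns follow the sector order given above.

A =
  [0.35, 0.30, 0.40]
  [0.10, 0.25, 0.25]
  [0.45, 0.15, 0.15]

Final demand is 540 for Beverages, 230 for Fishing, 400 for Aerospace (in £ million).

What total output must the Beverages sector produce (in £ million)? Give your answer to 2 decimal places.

x_1 = 2879.84

I − A =
  [   0.65    -0.30    -0.40]
  [  -0.10     0.75    -0.25]
  [  -0.45    -0.15     0.85]
Cofactors of I−A, C_ij = (−1)^(i+j)·(minor ij) (rows/columns in the sector order above):
  C_11 = (0.75)(0.85) − (-0.25)(-0.15) = 0.6000
  C_12 = −[(-0.10)(0.85) − (-0.25)(-0.45)] = 0.1975
  C_13 = (-0.10)(-0.15) − (0.75)(-0.45) = 0.3525
  C_21 = −[(-0.30)(0.85) − (-0.40)(-0.15)] = 0.3150
  C_22 = (0.65)(0.85) − (-0.40)(-0.45) = 0.3725
  C_23 = −[(0.65)(-0.15) − (-0.30)(-0.45)] = 0.2325
  C_31 = (-0.30)(-0.25) − (-0.40)(0.75) = 0.3750
  C_32 = −[(0.65)(-0.25) − (-0.40)(-0.10)] = 0.2025
  C_33 = (0.65)(0.75) − (-0.30)(-0.10) = 0.4575
det(I−A) = Σ_j (I−A)_1j·C_1j = (0.65)(0.6000) + (-0.30)(0.1975) + (-0.40)(0.3525) = 0.18975
adj(I−A) = Cᵀ =
  [ 0.6000   0.3150   0.3750]
  [ 0.1975   0.3725   0.2025]
  [ 0.3525   0.2325   0.4575]
(I − A)⁻¹ = adj(I−A) / det(I−A) ≈
  [   3.1621     1.6601     1.9763]
  [   1.0408     1.9631     1.0672]
  [   1.8577     1.2253     2.4111]
x = (I − A)⁻¹ d = adj(I−A)·d / det(I−A), with det(I−A) = 0.18975:
  x_1 = (0.6000·540 + 0.3150·230 + 0.3750·400) / 0.18975 = 546.45 / 0.18975 ≈ 2879.84
  x_2 = (0.1975·540 + 0.3725·230 + 0.2025·400) / 0.18975 = 273.325 / 0.18975 ≈ 1440.45
  x_3 = (0.3525·540 + 0.2325·230 + 0.4575·400) / 0.18975 = 426.825 / 0.18975 ≈ 2249.41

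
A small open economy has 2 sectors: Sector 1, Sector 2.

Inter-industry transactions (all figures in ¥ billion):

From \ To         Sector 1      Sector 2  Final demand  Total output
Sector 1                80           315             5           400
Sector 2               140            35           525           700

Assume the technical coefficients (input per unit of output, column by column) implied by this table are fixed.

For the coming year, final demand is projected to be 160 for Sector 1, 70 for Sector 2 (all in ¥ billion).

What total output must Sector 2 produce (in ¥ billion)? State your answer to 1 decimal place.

x_2 = 185.9

Technical coefficients a_ij = z_ij / X_j:
  a_11 = 80/400 = 0.20, a_21 = 140/400 = 0.35
  a_12 = 315/700 = 0.45, a_22 = 35/700 = 0.05
I − A =
  [   0.80    -0.45]
  [  -0.35     0.95]
det(I−A) = (0.80)(0.95) − (-0.45)(-0.35) = 0.6025
adj(I−A) = [[0.95, 0.45], [0.35, 0.80]]
(I − A)⁻¹ = adj(I−A) / det(I−A) ≈
  [   1.5768     0.7469]
  [   0.5809     1.3278]
x = (I − A)⁻¹ d = adj(I−A)·d / det(I−A), with det(I−A) = 0.6025:
  x_1 = (0.95·160 + 0.45·70) / 0.6025 = 183.50 / 0.6025 ≈ 304.6
  x_2 = (0.35·160 + 0.80·70) / 0.6025 = 112.00 / 0.6025 ≈ 185.9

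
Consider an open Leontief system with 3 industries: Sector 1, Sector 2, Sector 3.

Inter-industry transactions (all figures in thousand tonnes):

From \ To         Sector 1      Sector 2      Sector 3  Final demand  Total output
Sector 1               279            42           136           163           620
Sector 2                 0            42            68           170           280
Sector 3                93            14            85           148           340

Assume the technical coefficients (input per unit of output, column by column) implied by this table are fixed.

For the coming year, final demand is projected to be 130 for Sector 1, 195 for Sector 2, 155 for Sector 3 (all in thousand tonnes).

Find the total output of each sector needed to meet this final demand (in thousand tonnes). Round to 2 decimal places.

x_1 = 568.88, x_2 = 309.67, x_3 = 341.09

Technical coefficients a_ij = z_ij / X_j:
  a_11 = 279/620 = 0.45, a_21 = 0/620 = 0.00, a_31 = 93/620 = 0.15
  a_12 = 42/280 = 0.15, a_22 = 42/280 = 0.15, a_32 = 14/280 = 0.05
  a_13 = 136/340 = 0.40, a_23 = 68/340 = 0.20, a_33 = 85/340 = 0.25
I − A =
  [   0.55    -0.15    -0.40]
  [   0.00     0.85    -0.20]
  [  -0.15    -0.05     0.75]
Cofactors of I−A, C_ij = (−1)^(i+j)·(minor ij) (rows/columns in the sector order above):
  C_11 = (0.85)(0.75) − (-0.20)(-0.05) = 0.6275
  C_12 = −[(0.00)(0.75) − (-0.20)(-0.15)] = 0.0300
  C_13 = (0.00)(-0.05) − (0.85)(-0.15) = 0.1275
  C_21 = −[(-0.15)(0.75) − (-0.40)(-0.05)] = 0.1325
  C_22 = (0.55)(0.75) − (-0.40)(-0.15) = 0.3525
  C_23 = −[(0.55)(-0.05) − (-0.15)(-0.15)] = 0.0500
  C_31 = (-0.15)(-0.20) − (-0.40)(0.85) = 0.3700
  C_32 = −[(0.55)(-0.20) − (-0.40)(0.00)] = 0.1100
  C_33 = (0.55)(0.85) − (-0.15)(0.00) = 0.4675
det(I−A) = Σ_j (I−A)_1j·C_1j = (0.55)(0.6275) + (-0.15)(0.0300) + (-0.40)(0.1275) = 0.289625
adj(I−A) = Cᵀ =
  [ 0.6275   0.1325   0.3700]
  [ 0.0300   0.3525   0.1100]
  [ 0.1275   0.0500   0.4675]
(I − A)⁻¹ = adj(I−A) / det(I−A) ≈
  [   2.1666     0.4575     1.2775]
  [   0.1036     1.2171     0.3798]
  [   0.4402     0.1726     1.6142]
x = (I − A)⁻¹ d = adj(I−A)·d / det(I−A), with det(I−A) = 0.289625:
  x_1 = (0.6275·130 + 0.1325·195 + 0.3700·155) / 0.289625 = 164.7625 / 0.289625 ≈ 568.88
  x_2 = (0.0300·130 + 0.3525·195 + 0.1100·155) / 0.289625 = 89.6875 / 0.289625 ≈ 309.67
  x_3 = (0.1275·130 + 0.0500·195 + 0.4675·155) / 0.289625 = 98.7875 / 0.289625 ≈ 341.09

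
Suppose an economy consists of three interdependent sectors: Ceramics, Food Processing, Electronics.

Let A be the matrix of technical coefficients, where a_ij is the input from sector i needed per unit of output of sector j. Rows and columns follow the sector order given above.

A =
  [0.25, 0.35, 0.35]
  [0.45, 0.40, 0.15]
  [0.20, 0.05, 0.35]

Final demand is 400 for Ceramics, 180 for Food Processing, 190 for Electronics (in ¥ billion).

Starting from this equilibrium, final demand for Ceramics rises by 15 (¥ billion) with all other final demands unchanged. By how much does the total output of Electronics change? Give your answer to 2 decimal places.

I − A =
  [   0.75    -0.35    -0.35]
  [  -0.45     0.60    -0.15]
  [  -0.20    -0.05     0.65]
Cofactors of I−A, C_ij = (−1)^(i+j)·(minor ij) (rows/columns in the sector order above):
  C_11 = (0.60)(0.65) − (-0.15)(-0.05) = 0.3825
  C_12 = −[(-0.45)(0.65) − (-0.15)(-0.20)] = 0.3225
  C_13 = (-0.45)(-0.05) − (0.60)(-0.20) = 0.1425
  C_21 = −[(-0.35)(0.65) − (-0.35)(-0.05)] = 0.2450
  C_22 = (0.75)(0.65) − (-0.35)(-0.20) = 0.4175
  C_23 = −[(0.75)(-0.05) − (-0.35)(-0.20)] = 0.1075
  C_31 = (-0.35)(-0.15) − (-0.35)(0.60) = 0.2625
  C_32 = −[(0.75)(-0.15) − (-0.35)(-0.45)] = 0.2700
  C_33 = (0.75)(0.60) − (-0.35)(-0.45) = 0.2925
det(I−A) = Σ_j (I−A)_1j·C_1j = (0.75)(0.3825) + (-0.35)(0.3225) + (-0.35)(0.1425) = 0.124125
adj(I−A) = Cᵀ =
  [ 0.3825   0.2450   0.2625]
  [ 0.3225   0.4175   0.2700]
  [ 0.1425   0.1075   0.2925]
(I − A)⁻¹ = adj(I−A) / det(I−A) ≈
  [   3.0816     1.9738     2.1148]
  [   2.5982     3.3635     2.1752]
  [   1.1480     0.8661     2.3565]
Δx = (I − A)⁻¹ Δd with Δd having +15 in the Ceramics component and 0 elsewhere.
So Δx_E = L_EC · (+15), where L_EC = adj(I−A)_EC / det(I−A) = 0.1425 / 0.124125.
Δx_E = 0.1425 × (+15) / 0.124125 = 2.1375 / 0.124125 ≈ 17.22.

Δx_E = 17.22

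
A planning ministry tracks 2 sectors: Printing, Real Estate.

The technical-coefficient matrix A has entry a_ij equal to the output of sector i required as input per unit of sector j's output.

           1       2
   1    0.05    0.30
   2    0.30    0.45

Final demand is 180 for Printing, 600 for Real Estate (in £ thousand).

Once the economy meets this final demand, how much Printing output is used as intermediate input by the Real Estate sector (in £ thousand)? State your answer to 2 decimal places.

z_12 = 432.83

I − A =
  [   0.95    -0.30]
  [  -0.30     0.55]
det(I−A) = (0.95)(0.55) − (-0.30)(-0.30) = 0.4325
adj(I−A) = [[0.55, 0.30], [0.30, 0.95]]
(I − A)⁻¹ = adj(I−A) / det(I−A) ≈
  [   1.2717     0.6936]
  [   0.6936     2.1965]
First solve x = (I − A)⁻¹ d = adj(I−A)·d / det(I−A); in particular x_2 = (0.30·180 + 0.95·600) / 0.4325 = 624.00 / 0.4325 ≈ 1442.7746.
Intermediate flow from 1 to 2: z_12 = a_12 · x_2 = 0.30 × 624.00 / 0.4325 = 187.20 / 0.4325 ≈ 432.83.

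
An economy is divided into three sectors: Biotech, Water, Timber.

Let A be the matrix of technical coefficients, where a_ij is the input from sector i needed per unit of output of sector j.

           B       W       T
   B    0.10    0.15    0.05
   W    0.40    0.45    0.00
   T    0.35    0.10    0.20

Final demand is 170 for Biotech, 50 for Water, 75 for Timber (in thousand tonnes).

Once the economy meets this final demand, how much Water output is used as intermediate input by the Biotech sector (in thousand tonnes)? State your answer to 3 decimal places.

z_WB = 98.833

I − A =
  [   0.90    -0.15    -0.05]
  [  -0.40     0.55     0.00]
  [  -0.35    -0.10     0.80]
Cofactors of I−A, C_ij = (−1)^(i+j)·(minor ij) (rows/columns in the sector order above):
  C_11 = (0.55)(0.80) − (0.00)(-0.10) = 0.4400
  C_12 = −[(-0.40)(0.80) − (0.00)(-0.35)] = 0.3200
  C_13 = (-0.40)(-0.10) − (0.55)(-0.35) = 0.2325
  C_21 = −[(-0.15)(0.80) − (-0.05)(-0.10)] = 0.1250
  C_22 = (0.90)(0.80) − (-0.05)(-0.35) = 0.7025
  C_23 = −[(0.90)(-0.10) − (-0.15)(-0.35)] = 0.1425
  C_31 = (-0.15)(0.00) − (-0.05)(0.55) = 0.0275
  C_32 = −[(0.90)(0.00) − (-0.05)(-0.40)] = 0.0200
  C_33 = (0.90)(0.55) − (-0.15)(-0.40) = 0.4350
det(I−A) = Σ_j (I−A)_1j·C_1j = (0.90)(0.4400) + (-0.15)(0.3200) + (-0.05)(0.2325) = 0.336375
adj(I−A) = Cᵀ =
  [ 0.4400   0.1250   0.0275]
  [ 0.3200   0.7025   0.0200]
  [ 0.2325   0.1425   0.4350]
(I − A)⁻¹ = adj(I−A) / det(I−A) ≈
  [   1.3081     0.3716     0.0818]
  [   0.9513     2.0884     0.0595]
  [   0.6912     0.4236     1.2932]
First solve x = (I − A)⁻¹ d = adj(I−A)·d / det(I−A); in particular x_B = (0.4400·170 + 0.1250·50 + 0.0275·75) / 0.336375 = 83.1125 / 0.336375 ≈ 247.08287.
Intermediate flow from W to B: z_WB = a_WB · x_B = 0.40 × 83.1125 / 0.336375 = 33.245 / 0.336375 ≈ 98.833.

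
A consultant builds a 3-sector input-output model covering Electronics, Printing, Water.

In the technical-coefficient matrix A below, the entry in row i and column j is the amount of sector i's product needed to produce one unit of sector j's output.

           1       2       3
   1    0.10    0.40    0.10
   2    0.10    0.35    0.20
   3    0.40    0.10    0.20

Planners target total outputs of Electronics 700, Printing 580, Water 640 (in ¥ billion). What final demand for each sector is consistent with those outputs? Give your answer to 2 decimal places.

I − A =
  [   0.90    -0.40    -0.10]
  [  -0.10     0.65    -0.20]
  [  -0.40    -0.10     0.80]
d = (I − A) x:
  d_1 = (+0.90)·700 + (-0.40)·580 + (-0.10)·640 = 334.00
  d_2 = (-0.10)·700 + (+0.65)·580 + (-0.20)·640 = 179.00
  d_3 = (-0.40)·700 + (-0.10)·580 + (+0.80)·640 = 174.00

d_1 = 334.00, d_2 = 179.00, d_3 = 174.00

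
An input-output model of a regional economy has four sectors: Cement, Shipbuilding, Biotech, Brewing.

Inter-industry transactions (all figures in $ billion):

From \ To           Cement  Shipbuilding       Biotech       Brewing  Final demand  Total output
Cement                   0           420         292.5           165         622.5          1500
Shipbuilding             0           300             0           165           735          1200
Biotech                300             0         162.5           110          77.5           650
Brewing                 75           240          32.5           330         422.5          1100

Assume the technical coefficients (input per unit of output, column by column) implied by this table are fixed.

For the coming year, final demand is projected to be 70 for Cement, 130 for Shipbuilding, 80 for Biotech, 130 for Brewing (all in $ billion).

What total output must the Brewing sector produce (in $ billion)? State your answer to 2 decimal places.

Technical coefficients a_ij = z_ij / X_j:
  a_11 = 0/1500 = 0.00, a_21 = 0/1500 = 0.00, a_31 = 300/1500 = 0.20, a_41 = 75/1500 = 0.05
  a_12 = 420/1200 = 0.35, a_22 = 300/1200 = 0.25, a_32 = 0/1200 = 0.00, a_42 = 240/1200 = 0.20
  a_13 = 292.5/650 = 0.45, a_23 = 0/650 = 0.00, a_33 = 162.5/650 = 0.25, a_43 = 32.5/650 = 0.05
  a_14 = 165/1100 = 0.15, a_24 = 165/1100 = 0.15, a_34 = 110/1100 = 0.10, a_44 = 330/1100 = 0.30
I − A =
  [   1.00    -0.35    -0.45    -0.15]
  [   0.00     0.75     0.00    -0.15]
  [  -0.20     0.00     0.75    -0.10]
  [  -0.05    -0.20    -0.05     0.70]
Compute the cofactors C_ij = (−1)^(i+j)·(3×3 minor ij) of I−A; the adjugate is their transpose:
adj(I−A) = Cᵀ =
  [ 0.367500   0.213500   0.231000   0.157500]
  [ 0.007125   0.447625   0.010875   0.099000]
  [ 0.102750   0.076750   0.486750   0.108000]
  [ 0.035625   0.148625   0.054375   0.495000]
det(I−A) = Σ_j (I−A)_1j·C_1j = (1.00)(0.367500) + (-0.35)(0.007125) + (-0.45)(0.102750) + (-0.15)(0.035625) = 0.313425
(I − A)⁻¹ = adj(I−A) / det(I−A) ≈
  [   1.1725     0.6812     0.7370     0.5025]
  [   0.0227     1.4282     0.0347     0.3159]
  [   0.3278     0.2449     1.5530     0.3446]
  [   0.1137     0.4742     0.1735     1.5793]
x = (I − A)⁻¹ d = adj(I−A)·d / det(I−A), with det(I−A) = 0.313425:
  x_1 = (0.367500·70 + 0.213500·130 + 0.231000·80 + 0.157500·130) / 0.313425 = 92.435 / 0.313425 ≈ 294.92
  x_2 = (0.007125·70 + 0.447625·130 + 0.010875·80 + 0.099000·130) / 0.313425 = 72.43 / 0.313425 ≈ 231.09
  x_3 = (0.102750·70 + 0.076750·130 + 0.486750·80 + 0.108000·130) / 0.313425 = 70.15 / 0.313425 ≈ 223.82
  x_4 = (0.035625·70 + 0.148625·130 + 0.054375·80 + 0.495000·130) / 0.313425 = 90.515 / 0.313425 ≈ 288.79

x_4 = 288.79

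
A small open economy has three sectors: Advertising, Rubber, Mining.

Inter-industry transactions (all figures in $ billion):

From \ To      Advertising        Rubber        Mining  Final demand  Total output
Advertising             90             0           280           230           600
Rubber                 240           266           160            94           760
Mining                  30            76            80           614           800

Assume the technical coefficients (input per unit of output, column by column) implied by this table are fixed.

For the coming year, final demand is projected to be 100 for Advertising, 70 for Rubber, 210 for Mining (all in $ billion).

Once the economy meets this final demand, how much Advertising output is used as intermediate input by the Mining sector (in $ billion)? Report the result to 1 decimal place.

z_13 = 99.4

Technical coefficients a_ij = z_ij / X_j:
  a_11 = 90/600 = 0.15, a_21 = 240/600 = 0.40, a_31 = 30/600 = 0.05
  a_12 = 0/760 = 0.00, a_22 = 266/760 = 0.35, a_32 = 76/760 = 0.10
  a_13 = 280/800 = 0.35, a_23 = 160/800 = 0.20, a_33 = 80/800 = 0.10
I − A =
  [   0.85     0.00    -0.35]
  [  -0.40     0.65    -0.20]
  [  -0.05    -0.10     0.90]
Cofactors of I−A, C_ij = (−1)^(i+j)·(minor ij) (rows/columns in the sector order above):
  C_11 = (0.65)(0.90) − (-0.20)(-0.10) = 0.5650
  C_12 = −[(-0.40)(0.90) − (-0.20)(-0.05)] = 0.3700
  C_13 = (-0.40)(-0.10) − (0.65)(-0.05) = 0.0725
  C_21 = −[(0.00)(0.90) − (-0.35)(-0.10)] = 0.0350
  C_22 = (0.85)(0.90) − (-0.35)(-0.05) = 0.7475
  C_23 = −[(0.85)(-0.10) − (0.00)(-0.05)] = 0.0850
  C_31 = (0.00)(-0.20) − (-0.35)(0.65) = 0.2275
  C_32 = −[(0.85)(-0.20) − (-0.35)(-0.40)] = 0.3100
  C_33 = (0.85)(0.65) − (0.00)(-0.40) = 0.5525
det(I−A) = Σ_j (I−A)_1j·C_1j = (0.85)(0.5650) + (0.00)(0.3700) + (-0.35)(0.0725) = 0.454875
adj(I−A) = Cᵀ =
  [ 0.5650   0.0350   0.2275]
  [ 0.3700   0.7475   0.3100]
  [ 0.0725   0.0850   0.5525]
(I − A)⁻¹ = adj(I−A) / det(I−A) ≈
  [   1.2421     0.0769     0.5001]
  [   0.8134     1.6433     0.6815]
  [   0.1594     0.1869     1.2146]
First solve x = (I − A)⁻¹ d = adj(I−A)·d / det(I−A); in particular x_3 = (0.0725·100 + 0.0850·70 + 0.5525·210) / 0.454875 = 129.225 / 0.454875 ≈ 284.089.
Intermediate flow from 1 to 3: z_13 = a_13 · x_3 = 0.35 × 129.225 / 0.454875 = 45.22875 / 0.454875 ≈ 99.4.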